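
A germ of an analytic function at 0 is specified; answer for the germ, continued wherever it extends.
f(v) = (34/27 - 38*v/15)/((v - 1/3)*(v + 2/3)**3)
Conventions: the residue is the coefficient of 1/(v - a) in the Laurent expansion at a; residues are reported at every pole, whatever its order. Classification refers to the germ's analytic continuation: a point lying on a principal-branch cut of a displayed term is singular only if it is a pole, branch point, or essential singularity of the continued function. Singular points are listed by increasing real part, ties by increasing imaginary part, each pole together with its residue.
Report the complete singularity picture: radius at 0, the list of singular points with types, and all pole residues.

Radius of convergence at 0: 1/3.
At -2/3: a pole of order 3; residue -56/135.
At 1/3: a pole of order 1; residue 56/135.

Denominator factor (v - 1/3): pole of order 1 at 1/3, modulus 1/3.
Denominator factor (v + 2/3)^3: pole of order 3 at -2/3, modulus 2/3.
The radius of convergence is the smallest modulus among the singular points: 1/3.
At the order-3 pole -2/3 set g(v) = (v - (-2/3))^3*f(v) = (34/27 - 38*v/15)/(v - 1/3).
Order-3 pole: residue = g''(a)/2; g''(-2/3) = -112/135, so the residue is -56/135.
At the order-1 pole 1/3 set g(v) = (v - (1/3))*f(v) = (34/27 - 38*v/15)/(v + 2/3)**3.
Simple pole: residue = g(a) at a = 1/3, which is 56/135.
List the singular points by increasing real part (a conjugate pair: the negative imaginary part first).


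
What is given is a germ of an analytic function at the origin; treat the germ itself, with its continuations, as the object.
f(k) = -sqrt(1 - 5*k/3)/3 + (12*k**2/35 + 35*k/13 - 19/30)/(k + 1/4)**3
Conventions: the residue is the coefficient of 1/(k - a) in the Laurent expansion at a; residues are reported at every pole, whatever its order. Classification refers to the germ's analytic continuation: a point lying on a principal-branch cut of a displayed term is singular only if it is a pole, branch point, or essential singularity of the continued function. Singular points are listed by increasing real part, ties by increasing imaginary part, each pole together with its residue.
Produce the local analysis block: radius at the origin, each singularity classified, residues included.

Denominator factor (k + 1/4)^3: pole of order 3 at -1/4, modulus 1/4.
Branch term (-1/3)*sqrt(1 - k/(3/5)): its argument vanishes at k = 3/5, a square-root branch point, modulus 3/5.
The radius of convergence is the smallest modulus among the singular points: 1/4.
The branch term is analytic at -1/4 and contributes nothing to the residue; only the rational part matters.
At the order-3 pole -1/4 set g(k) = (k - (-1/4))^3*(rational part) = 12*k**2/35 + 35*k/13 - 19/30.
Order-3 pole: residue = g''(a)/2; g''(-1/4) = 24/35, so the residue is 12/35.
List the singular points by increasing real part (a conjugate pair: the negative imaginary part first).

Radius of convergence at 0: 1/4.
At -1/4: a pole of order 3; residue 12/35.
At 3/5: an algebraic (square-root) branch point.


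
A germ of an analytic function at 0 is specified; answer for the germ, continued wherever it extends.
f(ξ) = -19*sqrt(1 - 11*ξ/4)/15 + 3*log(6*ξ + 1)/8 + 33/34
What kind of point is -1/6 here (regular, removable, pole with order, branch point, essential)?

The point is a logarithmic branch point.

The term (3/8)*log(1 - ξ/(-1/6)) has argument 1 - -1/6/(-1/6) = 0 at -1/6: a logarithmic (infinitely-sheeted) branch point; the remaining terms are analytic or single-valued there.


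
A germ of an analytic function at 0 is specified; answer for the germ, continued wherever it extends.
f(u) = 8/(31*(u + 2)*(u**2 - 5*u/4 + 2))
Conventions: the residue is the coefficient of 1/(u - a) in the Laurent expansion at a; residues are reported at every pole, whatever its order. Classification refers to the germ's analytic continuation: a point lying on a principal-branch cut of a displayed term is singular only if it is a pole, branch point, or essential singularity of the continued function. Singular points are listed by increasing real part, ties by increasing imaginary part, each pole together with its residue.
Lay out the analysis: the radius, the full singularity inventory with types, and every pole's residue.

Denominator factor (u**2 - 5*u/4 + 2): discriminant -103/16, complex-conjugate roots (5/8) + ((1/8)*sqrt(103))*i and (5/8) - ((1/8)*sqrt(103))*i; poles of order 1, moduli sqrt(2) and sqrt(2).
Denominator factor (u + 2): pole of order 1 at -2, modulus 2.
The radius of convergence is the smallest modulus among the singular points: sqrt(2).
At the order-1 pole -2 set g(u) = (u - (-2))*f(u) = 8/(31*(u**2 - 5*u/4 + 2)).
Simple pole: residue = g(a) at a = -2, which is 16/527.
The factor u**2 - 5*u/4 + 2 splits as (u - a)(u - a') with a = (5/8) - ((1/8)*sqrt(103))*i, a' = (5/8) + ((1/8)*sqrt(103))*i. At the order-1 pole a set g(u) = (u - a)*f(u) = [8/(31*(u + 2))] / (u - a').
Simple pole: residue = g(a) at a = (5/8) - ((1/8)*sqrt(103))*i, which is (-8/527) + ((168/54281)*sqrt(103))*i.
The factor u**2 - 5*u/4 + 2 splits as (u - a)(u - a') with a = (5/8) + ((1/8)*sqrt(103))*i, a' = (5/8) - ((1/8)*sqrt(103))*i. At the order-1 pole a set g(u) = (u - a)*f(u) = [8/(31*(u + 2))] / (u - a').
Simple pole: residue = g(a) at a = (5/8) + ((1/8)*sqrt(103))*i, which is (-8/527) - ((168/54281)*sqrt(103))*i.
List the singular points by increasing real part (a conjugate pair: the negative imaginary part first).

Radius of convergence at 0: sqrt(2).
At -2: a pole of order 1; residue 16/527.
At (5/8) - ((1/8)*sqrt(103))*i: a pole of order 1; residue (-8/527) + ((168/54281)*sqrt(103))*i.
At (5/8) + ((1/8)*sqrt(103))*i: a pole of order 1; residue (-8/527) - ((168/54281)*sqrt(103))*i.


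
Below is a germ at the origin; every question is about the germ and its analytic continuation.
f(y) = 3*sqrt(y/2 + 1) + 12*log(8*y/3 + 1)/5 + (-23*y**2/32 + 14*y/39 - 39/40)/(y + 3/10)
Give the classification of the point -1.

The point is a regular point.

Denominator factors: y + 3/10 = -7/10 at y = -1 — none vanishes.
Branch term sqrt(1 - y/(-2)): argument at -1 is 1/2, nonzero, so -1 is not its branch point (a point on a principal cut is still regular for the continued germ).
Branch term log(1 - y/(-3/8)): argument at -1 is -5/3, nonzero, so -1 is not its branch point (a point on a principal cut is still regular for the continued germ).
So the germ continues analytically to -1.


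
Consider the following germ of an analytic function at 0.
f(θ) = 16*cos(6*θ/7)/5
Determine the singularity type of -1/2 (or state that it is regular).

The point is a regular point.

There is no denominator, hence no pole anywhere.
The factor cos(6*θ/7) is entire.
So the germ continues analytically to -1/2.


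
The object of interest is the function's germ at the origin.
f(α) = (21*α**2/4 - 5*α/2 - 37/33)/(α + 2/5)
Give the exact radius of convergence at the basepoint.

Denominator factor (α + 2/5): pole of order 1 at -2/5, modulus 2/5.
The radius of convergence is the smallest modulus among the singular points: 2/5.

The radius of convergence is 2/5.


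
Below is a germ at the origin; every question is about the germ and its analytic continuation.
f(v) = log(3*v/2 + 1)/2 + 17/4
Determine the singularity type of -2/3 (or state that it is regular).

The point is a logarithmic branch point.

The term (1/2)*log(1 - v/(-2/3)) has argument 1 - -2/3/(-2/3) = 0 at -2/3: a logarithmic (infinitely-sheeted) branch point; the remaining terms are analytic or single-valued there.


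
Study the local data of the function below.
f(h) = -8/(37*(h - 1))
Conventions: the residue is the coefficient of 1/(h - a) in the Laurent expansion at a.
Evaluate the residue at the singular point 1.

At the order-1 pole 1 set g(h) = (h - (1))*f(h) = -8/37.
Simple pole: residue = g(a) at a = 1, which is -8/37.

The residue is -8/37.


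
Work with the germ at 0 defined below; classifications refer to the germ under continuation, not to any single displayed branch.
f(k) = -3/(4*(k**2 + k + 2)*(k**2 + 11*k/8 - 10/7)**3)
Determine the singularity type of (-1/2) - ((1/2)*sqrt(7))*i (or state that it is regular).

The denominator factor k**2 + k + 2 vanishes at (-1/2) - ((1/2)*sqrt(7))*i and appears to the power 1; the numerator there equals -3/4, nonzero, and no other factor vanishes.
Hence a pole whose order is the multiplicity, 1.

The point is a pole of order 1.


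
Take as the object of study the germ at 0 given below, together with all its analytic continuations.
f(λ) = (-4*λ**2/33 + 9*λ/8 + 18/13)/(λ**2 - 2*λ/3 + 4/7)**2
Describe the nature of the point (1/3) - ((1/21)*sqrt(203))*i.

The point is a pole of order 2.

The denominator factor λ**2 - 2*λ/3 + 4/7 vanishes at (1/3) - ((1/21)*sqrt(203))*i and appears to the power 2; the numerator there equals (35419/19656) - ((827/16632)*sqrt(203))*i, nonzero, and no other factor vanishes.
Hence a pole whose order is the multiplicity, 2.


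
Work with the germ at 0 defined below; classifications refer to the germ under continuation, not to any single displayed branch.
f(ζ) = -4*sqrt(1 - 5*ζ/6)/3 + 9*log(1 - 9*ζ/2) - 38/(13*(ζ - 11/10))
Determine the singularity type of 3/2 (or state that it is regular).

Denominator factors: ζ - 11/10 = 2/5 at ζ = 3/2 — none vanishes.
Branch term sqrt(1 - ζ/(6/5)): argument at 3/2 is -1/4, nonzero, so 3/2 is not its branch point (a point on a principal cut is still regular for the continued germ).
Branch term log(1 - ζ/(2/9)): argument at 3/2 is -23/4, nonzero, so 3/2 is not its branch point (a point on a principal cut is still regular for the continued germ).
So the germ continues analytically to 3/2.

The point is a regular point.


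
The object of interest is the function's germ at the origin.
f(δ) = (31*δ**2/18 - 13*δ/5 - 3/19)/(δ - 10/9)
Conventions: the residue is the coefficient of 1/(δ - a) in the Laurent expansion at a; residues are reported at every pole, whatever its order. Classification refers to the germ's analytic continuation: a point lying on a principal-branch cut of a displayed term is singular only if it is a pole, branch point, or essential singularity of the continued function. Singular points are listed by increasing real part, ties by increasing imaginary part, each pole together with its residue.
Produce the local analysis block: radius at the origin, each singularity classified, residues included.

Denominator factor (δ - 10/9): pole of order 1 at 10/9, modulus 10/9.
The radius of convergence is the smallest modulus among the singular points: 10/9.
At the order-1 pole 10/9 set g(δ) = (δ - (10/9))*f(δ) = 31*δ**2/18 - 13*δ/5 - 3/19.
Simple pole: residue = g(a) at a = 10/9, which is -12751/13851.

Radius of convergence at 0: 10/9.
At 10/9: a pole of order 1; residue -12751/13851.


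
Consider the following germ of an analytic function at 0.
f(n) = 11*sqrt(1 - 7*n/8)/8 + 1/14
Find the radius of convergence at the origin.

The radius of convergence is 8/7.

Branch term (11/8)*sqrt(1 - n/(8/7)): its argument vanishes at n = 8/7, a square-root branch point, modulus 8/7.
The radius of convergence is the smallest modulus among the singular points: 8/7.


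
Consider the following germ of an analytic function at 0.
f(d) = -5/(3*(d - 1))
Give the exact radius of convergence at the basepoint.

Denominator factor (d - 1): pole of order 1 at 1, modulus 1.
The radius of convergence is the smallest modulus among the singular points: 1.

The radius of convergence is 1.


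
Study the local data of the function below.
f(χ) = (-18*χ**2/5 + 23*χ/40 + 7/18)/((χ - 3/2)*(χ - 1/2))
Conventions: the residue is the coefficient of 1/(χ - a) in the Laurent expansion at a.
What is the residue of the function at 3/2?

The residue is -4931/720.

At the order-1 pole 3/2 set g(χ) = (χ - (3/2))*f(χ) = (-18*χ**2/5 + 23*χ/40 + 7/18)/(χ - 1/2).
Simple pole: residue = g(a) at a = 3/2, which is -4931/720.


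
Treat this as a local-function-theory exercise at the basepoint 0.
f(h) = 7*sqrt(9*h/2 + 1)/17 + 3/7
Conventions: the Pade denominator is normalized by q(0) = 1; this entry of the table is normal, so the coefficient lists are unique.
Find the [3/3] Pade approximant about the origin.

Taylor coefficients needed (expand at 0): a_0 = 100/119, a_1 = 63/68, a_2 = -567/544, a_3 = 5103/2176, a_4 = -229635/34816, a_5 = 2893401/139264, a_6 = -78121827/1114112.
Write the denominator as Q(h) = 1 + q1*h + q2*h^2 + q3*h^3. Requiring Q*f - P = O(h^7) with deg P <= 3 kills the coefficients of h^4..h^6 in Q*f:
  h^4: a_4 + q1*a_3 + q2*a_2 + q3*a_1 = 0, i.e. -229635/34816 + (5103/2176)*q1 + (-567/544)*q2 + (63/68)*q3 = 0.
  h^5: a_5 + q1*a_4 + q2*a_3 + q3*a_2 = 0, i.e. 2893401/139264 + (-229635/34816)*q1 + (5103/2176)*q2 + (-567/544)*q3 = 0.
  h^6: a_6 + q1*a_5 + q2*a_4 + q3*a_3 = 0, i.e. -78121827/1114112 + (2893401/139264)*q1 + (-229635/34816)*q2 + (5103/2176)*q3 = 0.
Solving this linear system: q1 = 45/8, q2 = 243/32, q3 = 729/512.
The numerator is Q*f truncated at degree 3: P0 = a_0 = 100/119; P1 = a_1 + q1*a_0 = 2691/476; P2 = a_2 + q1*a_1 + q2*a_0 = 2511/238; P3 = a_3 + q1*a_2 + q2*a_1 + q3*a_0 = 143613/30464.

The Pade approximant has numerator coefficients [100/119, 2691/476, 2511/238, 143613/30464]; denominator coefficients [1, 45/8, 243/32, 729/512].


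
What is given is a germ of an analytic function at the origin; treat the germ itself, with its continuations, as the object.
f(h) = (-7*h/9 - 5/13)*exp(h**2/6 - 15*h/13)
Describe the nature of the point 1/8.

There is no denominator, hence no pole anywhere.
The factor exp(h**2/6 - 15*h/13) is entire.
So the germ continues analytically to 1/8.

The point is a regular point.


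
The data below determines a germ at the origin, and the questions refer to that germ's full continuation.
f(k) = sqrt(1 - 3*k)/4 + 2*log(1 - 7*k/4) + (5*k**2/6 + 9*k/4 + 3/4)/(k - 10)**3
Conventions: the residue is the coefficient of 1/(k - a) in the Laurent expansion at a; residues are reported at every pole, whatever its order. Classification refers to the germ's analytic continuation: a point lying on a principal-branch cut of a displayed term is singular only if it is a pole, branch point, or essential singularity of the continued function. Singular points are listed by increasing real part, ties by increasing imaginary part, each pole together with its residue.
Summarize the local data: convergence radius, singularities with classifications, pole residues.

Radius of convergence at 0: 1/3.
At 1/3: an algebraic (square-root) branch point.
At 4/7: a logarithmic branch point.
At 10: a pole of order 3; residue 5/6.

Denominator factor (k - 10)^3: pole of order 3 at 10, modulus 10.
Branch term (2)*log(1 - k/(4/7)): its argument vanishes at k = 4/7, a logarithmic branch point, modulus 4/7.
Branch term (1/4)*sqrt(1 - k/(1/3)): its argument vanishes at k = 1/3, a square-root branch point, modulus 1/3.
The radius of convergence is the smallest modulus among the singular points: 1/3.
The branch terms are analytic at 10 and contribute nothing to the residue; only the rational part matters.
At the order-3 pole 10 set g(k) = (k - (10))^3*(rational part) = 5*k**2/6 + 9*k/4 + 3/4.
Order-3 pole: residue = g''(a)/2; g''(10) = 5/3, so the residue is 5/6.
List the singular points by increasing real part (a conjugate pair: the negative imaginary part first).


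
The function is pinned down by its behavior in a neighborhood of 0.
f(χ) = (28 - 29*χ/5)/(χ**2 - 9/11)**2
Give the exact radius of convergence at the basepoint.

Denominator factor (χ**2 - 9/11)^2: discriminant 36/11, real irrational roots (3/11)*sqrt(11) and -(3/11)*sqrt(11); poles of order 2, moduli (3/11)*sqrt(11) and (3/11)*sqrt(11).
The radius of convergence is the smallest modulus among the singular points: (3/11)*sqrt(11).

The radius of convergence is (3/11)*sqrt(11).


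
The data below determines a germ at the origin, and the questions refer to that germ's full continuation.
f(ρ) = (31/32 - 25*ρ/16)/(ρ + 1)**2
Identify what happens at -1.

The denominator factor ρ + 1 vanishes at -1 and appears to the power 2; the numerator there equals 81/32, nonzero, and no other factor vanishes.
Hence a pole whose order is the multiplicity, 2.

The point is a pole of order 2.


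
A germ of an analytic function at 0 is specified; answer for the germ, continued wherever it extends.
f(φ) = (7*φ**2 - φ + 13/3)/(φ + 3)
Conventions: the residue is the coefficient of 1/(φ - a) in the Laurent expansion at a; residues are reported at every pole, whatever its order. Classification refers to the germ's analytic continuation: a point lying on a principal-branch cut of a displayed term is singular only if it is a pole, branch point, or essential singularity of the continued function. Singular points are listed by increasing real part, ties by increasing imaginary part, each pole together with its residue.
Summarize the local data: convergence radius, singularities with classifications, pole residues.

Radius of convergence at 0: 3.
At -3: a pole of order 1; residue 211/3.

Denominator factor (φ + 3): pole of order 1 at -3, modulus 3.
The radius of convergence is the smallest modulus among the singular points: 3.
At the order-1 pole -3 set g(φ) = (φ - (-3))*f(φ) = 7*φ**2 - φ + 13/3.
Simple pole: residue = g(a) at a = -3, which is 211/3.


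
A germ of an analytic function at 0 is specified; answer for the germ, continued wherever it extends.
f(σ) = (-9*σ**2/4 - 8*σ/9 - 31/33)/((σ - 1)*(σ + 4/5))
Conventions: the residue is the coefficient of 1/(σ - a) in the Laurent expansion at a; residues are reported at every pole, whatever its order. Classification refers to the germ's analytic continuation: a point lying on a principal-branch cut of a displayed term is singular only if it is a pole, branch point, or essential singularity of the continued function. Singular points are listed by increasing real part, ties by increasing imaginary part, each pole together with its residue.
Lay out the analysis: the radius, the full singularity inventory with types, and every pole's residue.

Radius of convergence at 0: 4/5.
At -4/5: a pole of order 1; residue 4129/4455.
At 1: a pole of order 1; residue -8075/3564.

Denominator factor (σ + 4/5): pole of order 1 at -4/5, modulus 4/5.
Denominator factor (σ - 1): pole of order 1 at 1, modulus 1.
The radius of convergence is the smallest modulus among the singular points: 4/5.
At the order-1 pole -4/5 set g(σ) = (σ - (-4/5))*f(σ) = (-9*σ**2/4 - 8*σ/9 - 31/33)/(σ - 1).
Simple pole: residue = g(a) at a = -4/5, which is 4129/4455.
At the order-1 pole 1 set g(σ) = (σ - (1))*f(σ) = (-9*σ**2/4 - 8*σ/9 - 31/33)/(σ + 4/5).
Simple pole: residue = g(a) at a = 1, which is -8075/3564.
List the singular points by increasing real part (a conjugate pair: the negative imaginary part first).


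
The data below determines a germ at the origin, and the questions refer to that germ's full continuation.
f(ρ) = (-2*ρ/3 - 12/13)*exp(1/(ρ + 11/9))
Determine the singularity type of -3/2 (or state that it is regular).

The point is a regular point.

There is no denominator, hence no pole anywhere.
The essential point of exp(1/(ρ - (-11/9))) is -11/9, not -3/2.
So the germ continues analytically to -3/2.


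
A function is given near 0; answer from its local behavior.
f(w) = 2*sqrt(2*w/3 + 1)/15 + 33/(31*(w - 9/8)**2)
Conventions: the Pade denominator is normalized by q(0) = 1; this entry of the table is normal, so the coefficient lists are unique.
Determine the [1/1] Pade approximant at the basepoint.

Taylor coefficients needed (expand at 0): a_0 = 4078/4185, a_1 = 57994/37665, a_2 = 224443/112995.
Write the denominator as Q(w) = 1 + q1*w. Requiring Q*f - P = O(w^3) with deg P <= 1 kills the coefficients of w^2..w^2 in Q*f:
  w^2: a_2 + q1*a_1 = 0, i.e. 224443/112995 + (57994/37665)*q1 = 0.
Solving this linear system: q1 = -224443/173982.
The numerator is Q*f truncated at degree 1: P0 = a_0 = 4078/4185; P1 = a_1 + q1*a_0 = 308734187/1092172005.

The Pade approximant has numerator coefficients [4078/4185, 308734187/1092172005]; denominator coefficients [1, -224443/173982].


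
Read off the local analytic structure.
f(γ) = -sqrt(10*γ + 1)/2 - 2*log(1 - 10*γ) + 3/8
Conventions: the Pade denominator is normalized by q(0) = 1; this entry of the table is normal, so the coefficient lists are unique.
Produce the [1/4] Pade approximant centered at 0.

Taylor coefficients needed (expand at 0): a_0 = -1/8, a_1 = 35/2, a_2 = 425/4, a_3 = 7625/12, a_4 = 83125/16, a_5 = 618125/16.
Write the denominator as Q(γ) = 1 + q1*γ + q2*γ^2 + q3*γ^3 + q4*γ^4. Requiring Q*f - P = O(γ^6) with deg P <= 1 kills the coefficients of γ^2..γ^5 in Q*f:
  γ^2: a_2 + q1*a_1 + q2*a_0 = 0, i.e. 425/4 + (35/2)*q1 + (-1/8)*q2 = 0.
  γ^3: a_3 + q1*a_2 + q2*a_1 + q3*a_0 = 0, i.e. 7625/12 + (425/4)*q1 + (35/2)*q2 + (-1/8)*q3 = 0.
  γ^4: a_4 + q1*a_3 + q2*a_2 + q3*a_1 + q4*a_0 = 0, i.e. 83125/16 + (7625/12)*q1 + (425/4)*q2 + (35/2)*q3 + (-1/8)*q4 = 0.
  γ^5: a_5 + q1*a_4 + q2*a_3 + q3*a_2 + q4*a_1 = 0, i.e. 618125/16 + (83125/16)*q1 + (7625/12)*q2 + (425/4)*q3 + (35/2)*q4 = 0.
Solving this linear system: q1 = -25431387/4188743, q2 = 37370/4188743, q3 = -956010700/12566229, q4 = 1418073125/25132458.
The numerator is Q*f truncated at degree 1: P0 = a_0 = -1/8; P1 = a_1 + q1*a_0 = 611855407/33509944.

The Pade approximant has numerator coefficients [-1/8, 611855407/33509944]; denominator coefficients [1, -25431387/4188743, 37370/4188743, -956010700/12566229, 1418073125/25132458].


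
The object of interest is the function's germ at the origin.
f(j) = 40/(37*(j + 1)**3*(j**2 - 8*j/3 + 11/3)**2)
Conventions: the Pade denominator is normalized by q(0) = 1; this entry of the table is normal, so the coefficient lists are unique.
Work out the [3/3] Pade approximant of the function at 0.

Taylor coefficients needed (expand at 0): a_0 = 360/4477, a_1 = -6120/49247, a_2 = 116640/541717, a_3 = -1939680/5958887, a_4 = 29239920/65547757, a_5 = -429297840/721025327, a_6 = 6036207840/7931278597.
Write the denominator as Q(j) = 1 + q1*j + q2*j^2 + q3*j^3. Requiring Q*f - P = O(j^7) with deg P <= 3 kills the coefficients of j^4..j^6 in Q*f:
  j^4: a_4 + q1*a_3 + q2*a_2 + q3*a_1 = 0, i.e. 29239920/65547757 + (-1939680/5958887)*q1 + (116640/541717)*q2 + (-6120/49247)*q3 = 0.
  j^5: a_5 + q1*a_4 + q2*a_3 + q3*a_2 = 0, i.e. -429297840/721025327 + (29239920/65547757)*q1 + (-1939680/5958887)*q2 + (116640/541717)*q3 = 0.
  j^6: a_6 + q1*a_5 + q2*a_4 + q3*a_3 = 0, i.e. 6036207840/7931278597 + (-429297840/721025327)*q1 + (29239920/65547757)*q2 + (-1939680/5958887)*q3 = 0.
Solving this linear system: q1 = 603925/648021, q2 = -10137161/7128231, q3 = -3125702/2376077.
The numerator is Q*f truncated at degree 3: P0 = a_0 = 360/4477; P1 = a_1 + q1*a_0 = -4337040/87914849; P2 = a_2 + q1*a_1 + q2*a_0 = -1305840/87914849; P3 = a_3 + q1*a_2 + q2*a_1 + q3*a_0 = -4738440/87914849.

The Pade approximant has numerator coefficients [360/4477, -4337040/87914849, -1305840/87914849, -4738440/87914849]; denominator coefficients [1, 603925/648021, -10137161/7128231, -3125702/2376077].


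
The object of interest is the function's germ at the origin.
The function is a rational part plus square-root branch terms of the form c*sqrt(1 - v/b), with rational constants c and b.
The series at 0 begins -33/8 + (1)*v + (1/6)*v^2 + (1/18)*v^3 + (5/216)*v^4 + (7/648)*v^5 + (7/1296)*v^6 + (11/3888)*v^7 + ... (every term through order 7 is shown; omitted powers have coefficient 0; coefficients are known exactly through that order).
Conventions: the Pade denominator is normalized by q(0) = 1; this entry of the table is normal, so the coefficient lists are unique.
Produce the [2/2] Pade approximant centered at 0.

The Pade approximant has numerator coefficients [-33/8, 49/16, -43/96]; denominator coefficients [1, -1/2, 1/36].

Taylor coefficients needed (read off): a_0 = -33/8, a_1 = 1, a_2 = 1/6, a_3 = 1/18, a_4 = 5/216.
Write the denominator as Q(v) = 1 + q1*v + q2*v^2. Requiring Q*f - P = O(v^5) with deg P <= 2 kills the coefficients of v^3..v^4 in Q*f:
  v^3: a_3 + q1*a_2 + q2*a_1 = 0, i.e. 1/18 + (1/6)*q1 + (1)*q2 = 0.
  v^4: a_4 + q1*a_3 + q2*a_2 = 0, i.e. 5/216 + (1/18)*q1 + (1/6)*q2 = 0.
Solving this linear system: q1 = -1/2, q2 = 1/36.
The numerator is Q*f truncated at degree 2: P0 = a_0 = -33/8; P1 = a_1 + q1*a_0 = 49/16; P2 = a_2 + q1*a_1 + q2*a_0 = -43/96.


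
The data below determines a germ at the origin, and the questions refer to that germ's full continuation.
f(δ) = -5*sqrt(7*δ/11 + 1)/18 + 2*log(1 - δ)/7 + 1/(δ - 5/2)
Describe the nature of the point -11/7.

The term (-5/18)*sqrt(1 - δ/(-11/7)) has argument 1 - -11/7/(-11/7) = 0 at -11/7: a square-root (algebraic, two-sheeted) branch point; the remaining terms are analytic or single-valued there.

The point is an algebraic (square-root) branch point.


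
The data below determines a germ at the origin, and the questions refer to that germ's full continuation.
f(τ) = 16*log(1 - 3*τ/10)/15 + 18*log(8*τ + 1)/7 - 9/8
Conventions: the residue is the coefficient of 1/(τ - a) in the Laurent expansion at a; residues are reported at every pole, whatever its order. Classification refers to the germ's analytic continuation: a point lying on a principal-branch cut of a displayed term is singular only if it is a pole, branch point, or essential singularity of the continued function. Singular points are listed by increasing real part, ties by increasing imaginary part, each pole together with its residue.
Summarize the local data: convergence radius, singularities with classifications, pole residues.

Radius of convergence at 0: 1/8.
At -1/8: a logarithmic branch point.
At 10/3: a logarithmic branch point.

Branch term (16/15)*log(1 - τ/(10/3)): its argument vanishes at τ = 10/3, a logarithmic branch point, modulus 10/3.
Branch term (18/7)*log(1 - τ/(-1/8)): its argument vanishes at τ = -1/8, a logarithmic branch point, modulus 1/8.
The radius of convergence is the smallest modulus among the singular points: 1/8.
List the singular points by increasing real part (a conjugate pair: the negative imaginary part first).


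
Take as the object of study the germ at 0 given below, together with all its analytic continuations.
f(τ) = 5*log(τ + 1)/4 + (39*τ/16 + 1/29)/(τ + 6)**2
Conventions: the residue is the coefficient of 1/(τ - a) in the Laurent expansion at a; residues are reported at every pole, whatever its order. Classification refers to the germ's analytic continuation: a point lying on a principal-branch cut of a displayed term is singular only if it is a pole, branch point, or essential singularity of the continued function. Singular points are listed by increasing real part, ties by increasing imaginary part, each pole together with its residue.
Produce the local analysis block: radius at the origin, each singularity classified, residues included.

Radius of convergence at 0: 1.
At -6: a pole of order 2; residue 39/16.
At -1: a logarithmic branch point.

Denominator factor (τ + 6)^2: pole of order 2 at -6, modulus 6.
Branch term (5/4)*log(1 - τ/(-1)): its argument vanishes at τ = -1, a logarithmic branch point, modulus 1.
The radius of convergence is the smallest modulus among the singular points: 1.
The branch term is analytic at -6 and contributes nothing to the residue; only the rational part matters.
At the order-2 pole -6 set g(τ) = (τ - (-6))^2*(rational part) = 39*τ/16 + 1/29.
Order-2 pole: residue = g'(a); g'(-6) = 39/16, so the residue is 39/16.
List the singular points by increasing real part (a conjugate pair: the negative imaginary part first).


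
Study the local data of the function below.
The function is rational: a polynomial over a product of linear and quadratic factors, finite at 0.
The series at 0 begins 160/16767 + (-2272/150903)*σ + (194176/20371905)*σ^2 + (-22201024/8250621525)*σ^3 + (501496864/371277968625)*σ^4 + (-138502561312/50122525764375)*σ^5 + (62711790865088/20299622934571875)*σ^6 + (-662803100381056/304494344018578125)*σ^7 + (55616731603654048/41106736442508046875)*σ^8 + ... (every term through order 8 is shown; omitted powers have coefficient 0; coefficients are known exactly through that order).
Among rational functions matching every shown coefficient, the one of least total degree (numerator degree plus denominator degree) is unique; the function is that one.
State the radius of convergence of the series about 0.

The radius of convergence is 5/4.

No rational of total degree below 7 reproduces all 9 coefficients; solving the [0/7] Pade equations on them gives f(σ) = 25/(23*(σ + 5/4)*(σ**2 + 7*σ/6 + 9/2)**3), whose expansion matches every shown term.
Denominator factor (σ**2 + 7*σ/6 + 9/2)^3: discriminant -599/36, complex-conjugate roots (-7/12) + ((1/12)*sqrt(599))*i and (-7/12) - ((1/12)*sqrt(599))*i; poles of order 3, moduli (3/2)*sqrt(2) and (3/2)*sqrt(2).
Denominator factor (σ + 5/4): pole of order 1 at -5/4, modulus 5/4.
The radius of convergence is the smallest modulus among the singular points: 5/4.


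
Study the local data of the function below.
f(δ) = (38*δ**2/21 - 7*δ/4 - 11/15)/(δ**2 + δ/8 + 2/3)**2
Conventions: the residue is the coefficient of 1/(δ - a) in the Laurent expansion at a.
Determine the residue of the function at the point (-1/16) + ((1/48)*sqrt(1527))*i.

The residue is -((187856/27203505)*sqrt(1527))*i.

The factor δ**2 + δ/8 + 2/3 splits as (δ - a)(δ - a') with a = (-1/16) + ((1/48)*sqrt(1527))*i, a' = (-1/16) - ((1/48)*sqrt(1527))*i. At the order-2 pole a set g(δ) = (δ - a)^2*f(δ) = [38*δ**2/21 - 7*δ/4 - 11/15] / (δ - a')^2.
Order-2 pole: residue = g'(a); g'((-1/16) + ((1/48)*sqrt(1527))*i) = -((187856/27203505)*sqrt(1527))*i, so the residue is -((187856/27203505)*sqrt(1527))*i.


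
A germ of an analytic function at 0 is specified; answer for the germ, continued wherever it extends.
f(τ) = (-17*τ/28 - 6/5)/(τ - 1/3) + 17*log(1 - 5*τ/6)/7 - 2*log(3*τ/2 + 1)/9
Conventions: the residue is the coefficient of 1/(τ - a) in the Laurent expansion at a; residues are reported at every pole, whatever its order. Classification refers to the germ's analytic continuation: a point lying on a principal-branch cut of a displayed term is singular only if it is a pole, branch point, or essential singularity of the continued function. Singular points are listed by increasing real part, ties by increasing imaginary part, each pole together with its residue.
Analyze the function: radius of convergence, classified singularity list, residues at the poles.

Radius of convergence at 0: 1/3.
At -2/3: a logarithmic branch point.
At 1/3: a pole of order 1; residue -589/420.
At 6/5: a logarithmic branch point.

Denominator factor (τ - 1/3): pole of order 1 at 1/3, modulus 1/3.
Branch term (17/7)*log(1 - τ/(6/5)): its argument vanishes at τ = 6/5, a logarithmic branch point, modulus 6/5.
Branch term (-2/9)*log(1 - τ/(-2/3)): its argument vanishes at τ = -2/3, a logarithmic branch point, modulus 2/3.
The radius of convergence is the smallest modulus among the singular points: 1/3.
The branch terms are analytic at 1/3 and contribute nothing to the residue; only the rational part matters.
At the order-1 pole 1/3 set g(τ) = (τ - (1/3))*(rational part) = -17*τ/28 - 6/5.
Simple pole: residue = g(a) at a = 1/3, which is -589/420.
List the singular points by increasing real part (a conjugate pair: the negative imaginary part first).


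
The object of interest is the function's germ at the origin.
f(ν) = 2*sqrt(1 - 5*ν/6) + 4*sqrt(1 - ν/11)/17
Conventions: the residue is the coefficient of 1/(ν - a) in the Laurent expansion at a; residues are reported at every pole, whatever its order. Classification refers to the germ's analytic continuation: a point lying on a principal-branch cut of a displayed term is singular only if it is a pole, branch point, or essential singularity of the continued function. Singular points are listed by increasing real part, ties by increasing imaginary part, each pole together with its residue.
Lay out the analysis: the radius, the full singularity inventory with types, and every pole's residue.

Radius of convergence at 0: 6/5.
At 6/5: an algebraic (square-root) branch point.
At 11: an algebraic (square-root) branch point.

Branch term (4/17)*sqrt(1 - ν/(11)): its argument vanishes at ν = 11, a square-root branch point, modulus 11.
Branch term (2)*sqrt(1 - ν/(6/5)): its argument vanishes at ν = 6/5, a square-root branch point, modulus 6/5.
The radius of convergence is the smallest modulus among the singular points: 6/5.
List the singular points by increasing real part (a conjugate pair: the negative imaginary part first).


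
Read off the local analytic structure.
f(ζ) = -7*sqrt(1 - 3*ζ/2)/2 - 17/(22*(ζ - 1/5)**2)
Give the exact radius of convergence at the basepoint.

Denominator factor (ζ - 1/5)^2: pole of order 2 at 1/5, modulus 1/5.
Branch term (-7/2)*sqrt(1 - ζ/(2/3)): its argument vanishes at ζ = 2/3, a square-root branch point, modulus 2/3.
The radius of convergence is the smallest modulus among the singular points: 1/5.

The radius of convergence is 1/5.


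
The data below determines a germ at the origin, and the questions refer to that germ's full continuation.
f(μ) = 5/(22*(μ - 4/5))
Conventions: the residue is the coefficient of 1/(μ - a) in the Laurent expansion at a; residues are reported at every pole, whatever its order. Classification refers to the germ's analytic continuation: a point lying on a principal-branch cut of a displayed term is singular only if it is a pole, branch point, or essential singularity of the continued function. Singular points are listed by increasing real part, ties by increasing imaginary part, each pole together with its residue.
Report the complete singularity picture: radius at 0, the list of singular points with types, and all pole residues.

Radius of convergence at 0: 4/5.
At 4/5: a pole of order 1; residue 5/22.

Denominator factor (μ - 4/5): pole of order 1 at 4/5, modulus 4/5.
The radius of convergence is the smallest modulus among the singular points: 4/5.
At the order-1 pole 4/5 set g(μ) = (μ - (4/5))*f(μ) = 5/22.
Simple pole: residue = g(a) at a = 4/5, which is 5/22.


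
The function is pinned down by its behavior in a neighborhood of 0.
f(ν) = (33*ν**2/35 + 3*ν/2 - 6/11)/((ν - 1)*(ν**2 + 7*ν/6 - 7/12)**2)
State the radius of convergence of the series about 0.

The radius of convergence is -7/12 + (1/12)*sqrt(133).

Denominator factor (ν - 1): pole of order 1 at 1, modulus 1.
Denominator factor (ν**2 + 7*ν/6 - 7/12)^2: discriminant 133/36, real irrational roots -7/12 + (1/12)*sqrt(133) and -7/12 - (1/12)*sqrt(133); poles of order 2, moduli -7/12 + (1/12)*sqrt(133) and 7/12 + (1/12)*sqrt(133).
The radius of convergence is the smallest modulus among the singular points: -7/12 + (1/12)*sqrt(133).


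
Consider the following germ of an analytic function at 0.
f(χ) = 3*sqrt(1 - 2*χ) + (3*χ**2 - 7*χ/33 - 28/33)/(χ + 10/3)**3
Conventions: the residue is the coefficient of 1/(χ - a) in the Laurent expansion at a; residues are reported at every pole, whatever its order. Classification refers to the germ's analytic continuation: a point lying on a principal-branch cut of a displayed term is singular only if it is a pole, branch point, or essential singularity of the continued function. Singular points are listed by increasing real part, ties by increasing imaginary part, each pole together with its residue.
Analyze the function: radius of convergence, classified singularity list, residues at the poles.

Denominator factor (χ + 10/3)^3: pole of order 3 at -10/3, modulus 10/3.
Branch term (3)*sqrt(1 - χ/(1/2)): its argument vanishes at χ = 1/2, a square-root branch point, modulus 1/2.
The radius of convergence is the smallest modulus among the singular points: 1/2.
The branch term is analytic at -10/3 and contributes nothing to the residue; only the rational part matters.
At the order-3 pole -10/3 set g(χ) = (χ - (-10/3))^3*(rational part) = 3*χ**2 - 7*χ/33 - 28/33.
Order-3 pole: residue = g''(a)/2; g''(-10/3) = 6, so the residue is 3.
List the singular points by increasing real part (a conjugate pair: the negative imaginary part first).

Radius of convergence at 0: 1/2.
At -10/3: a pole of order 3; residue 3.
At 1/2: an algebraic (square-root) branch point.


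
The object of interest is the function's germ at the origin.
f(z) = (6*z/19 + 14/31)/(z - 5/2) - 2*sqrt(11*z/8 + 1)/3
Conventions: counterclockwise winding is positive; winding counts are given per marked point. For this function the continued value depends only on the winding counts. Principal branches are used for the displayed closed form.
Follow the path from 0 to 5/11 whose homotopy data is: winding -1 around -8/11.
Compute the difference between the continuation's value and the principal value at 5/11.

The rational part is single-valued and drops out of the difference; each branch term changes only by its own monodromy.
(-2/3)*sqrt(1 - z/(-8/11)): winding -1 is odd, the square root flips sign, contributing -2*(-2/3)*sqrt(1 - (5/11)/(-8/11)) = -2*(-2/3)*sqrt(13/8) = (1/3)*sqrt(26).
Summing the contributions at z = 5/11 gives (1/3)*sqrt(26).

Continued minus principal equals (1/3)*sqrt(26).


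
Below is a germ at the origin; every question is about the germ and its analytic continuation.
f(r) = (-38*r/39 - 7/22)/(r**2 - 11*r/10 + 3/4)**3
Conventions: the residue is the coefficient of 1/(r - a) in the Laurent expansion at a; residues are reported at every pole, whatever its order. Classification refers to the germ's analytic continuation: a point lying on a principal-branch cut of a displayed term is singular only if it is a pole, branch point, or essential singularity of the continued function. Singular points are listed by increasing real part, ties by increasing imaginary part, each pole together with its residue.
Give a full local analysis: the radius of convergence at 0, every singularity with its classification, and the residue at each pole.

Denominator factor (r**2 - 11*r/10 + 3/4)^3: discriminant -179/100, complex-conjugate roots (11/20) + ((1/20)*sqrt(179))*i and (11/20) - ((1/20)*sqrt(179))*i; poles of order 3, moduli (1/2)*sqrt(3) and (1/2)*sqrt(3).
The radius of convergence is the smallest modulus among the singular points: (1/2)*sqrt(3).
The factor r**2 - 11*r/10 + 3/4 splits as (r - a)(r - a') with a = (11/20) - ((1/20)*sqrt(179))*i, a' = (11/20) + ((1/20)*sqrt(179))*i. At the order-3 pole a set g(r) = (r - a)^3*f(r) = [-38*r/39 - 7/22] / (r - a')^3.
Order-3 pole: residue = g''(a)/2; g''((11/20) - ((1/20)*sqrt(179))*i) = -((146560000/820153477)*sqrt(179))*i, so the residue is -((73280000/820153477)*sqrt(179))*i.
The factor r**2 - 11*r/10 + 3/4 splits as (r - a)(r - a') with a = (11/20) + ((1/20)*sqrt(179))*i, a' = (11/20) - ((1/20)*sqrt(179))*i. At the order-3 pole a set g(r) = (r - a)^3*f(r) = [-38*r/39 - 7/22] / (r - a')^3.
Order-3 pole: residue = g''(a)/2; g''((11/20) + ((1/20)*sqrt(179))*i) = ((146560000/820153477)*sqrt(179))*i, so the residue is ((73280000/820153477)*sqrt(179))*i.
List the singular points by increasing real part (a conjugate pair: the negative imaginary part first).

Radius of convergence at 0: (1/2)*sqrt(3).
At (11/20) - ((1/20)*sqrt(179))*i: a pole of order 3; residue -((73280000/820153477)*sqrt(179))*i.
At (11/20) + ((1/20)*sqrt(179))*i: a pole of order 3; residue ((73280000/820153477)*sqrt(179))*i.


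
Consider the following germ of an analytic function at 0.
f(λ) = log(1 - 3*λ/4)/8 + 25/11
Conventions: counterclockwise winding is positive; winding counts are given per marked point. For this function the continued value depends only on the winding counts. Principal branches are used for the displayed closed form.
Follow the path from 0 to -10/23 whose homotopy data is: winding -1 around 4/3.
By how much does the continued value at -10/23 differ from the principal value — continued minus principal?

The rational part is single-valued and drops out of the difference; each branch term changes only by its own monodromy.
(1/8)*log(1 - λ/(4/3)): each positive loop around 4/3 adds 2*pi*i to the log, so winding -1 contributes (1/8)*(-1)*2*pi*i = -(1/4)*pi*i.
Summing the contributions at λ = -10/23 gives -(1/4)*pi*i.

Continued minus principal equals -(1/4)*pi*i.
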